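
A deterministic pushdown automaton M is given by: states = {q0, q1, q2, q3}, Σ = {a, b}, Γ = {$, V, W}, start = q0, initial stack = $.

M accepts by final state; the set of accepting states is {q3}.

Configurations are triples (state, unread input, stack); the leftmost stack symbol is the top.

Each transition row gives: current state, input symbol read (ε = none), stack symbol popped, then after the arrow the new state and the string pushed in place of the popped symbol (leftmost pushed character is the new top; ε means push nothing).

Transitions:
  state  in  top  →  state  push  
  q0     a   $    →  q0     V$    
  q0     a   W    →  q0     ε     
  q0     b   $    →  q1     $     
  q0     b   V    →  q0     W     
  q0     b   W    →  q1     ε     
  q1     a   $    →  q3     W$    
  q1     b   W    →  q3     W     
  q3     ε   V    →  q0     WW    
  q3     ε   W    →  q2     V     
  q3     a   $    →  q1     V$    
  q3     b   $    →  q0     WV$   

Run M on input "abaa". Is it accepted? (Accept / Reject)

(q0, abaa, $)
  read a, top $: go to q0, push V$ → (q0, baa, V$)
  read b, top V: go to q0, push W → (q0, aa, W$)
  read a, top W: go to q0, push ε → (q0, a, $)
  read a, top $: go to q0, push V$ → (q0, ε, V$)
All input consumed; state q0 ∉ F and no further ε-move applies.

Reject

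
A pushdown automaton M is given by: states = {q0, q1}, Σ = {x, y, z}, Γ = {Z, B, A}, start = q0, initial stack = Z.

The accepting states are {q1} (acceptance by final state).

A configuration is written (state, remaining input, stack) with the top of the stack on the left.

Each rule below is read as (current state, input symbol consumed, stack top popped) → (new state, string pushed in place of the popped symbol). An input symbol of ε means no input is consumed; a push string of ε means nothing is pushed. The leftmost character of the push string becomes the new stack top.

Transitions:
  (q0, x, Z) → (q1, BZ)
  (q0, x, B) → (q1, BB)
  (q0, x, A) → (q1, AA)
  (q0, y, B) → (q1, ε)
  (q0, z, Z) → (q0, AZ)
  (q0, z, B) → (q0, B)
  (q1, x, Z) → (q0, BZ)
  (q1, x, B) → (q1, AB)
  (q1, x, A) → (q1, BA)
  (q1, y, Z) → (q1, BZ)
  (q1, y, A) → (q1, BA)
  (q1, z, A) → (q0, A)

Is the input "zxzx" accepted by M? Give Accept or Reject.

One accepting computation: (q0, zxzx, Z) ⊢ (q0, xzx, AZ) ⊢ (q1, zx, AAZ) ⊢ (q0, x, AAZ) ⊢ (q1, ε, AAAZ)
All input consumed and state q1 ∈ F.

Accept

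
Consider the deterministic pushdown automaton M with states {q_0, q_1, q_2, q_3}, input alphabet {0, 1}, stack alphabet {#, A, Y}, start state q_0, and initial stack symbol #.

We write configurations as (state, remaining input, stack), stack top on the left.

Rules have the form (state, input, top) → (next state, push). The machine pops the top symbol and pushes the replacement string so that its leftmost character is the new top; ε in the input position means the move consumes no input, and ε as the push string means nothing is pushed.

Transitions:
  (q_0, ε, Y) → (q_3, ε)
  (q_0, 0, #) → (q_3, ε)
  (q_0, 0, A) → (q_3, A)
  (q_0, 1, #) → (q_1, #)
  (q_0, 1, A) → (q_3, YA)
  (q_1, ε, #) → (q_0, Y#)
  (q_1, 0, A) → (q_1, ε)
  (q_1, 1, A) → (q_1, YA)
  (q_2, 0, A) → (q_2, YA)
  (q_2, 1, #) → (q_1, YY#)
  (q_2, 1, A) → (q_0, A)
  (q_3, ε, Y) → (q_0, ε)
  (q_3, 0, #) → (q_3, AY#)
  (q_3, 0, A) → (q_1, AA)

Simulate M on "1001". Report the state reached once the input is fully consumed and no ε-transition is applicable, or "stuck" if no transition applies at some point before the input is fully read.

q_1

(q_0, 1001, #)
  read 1, top #: go to q_1, push # → (q_1, 001, #)
  ε-move, top #: go to q_0, push Y# → (q_0, 001, Y#)
  ε-move, top Y: go to q_3, push ε → (q_3, 001, #)
  read 0, top #: go to q_3, push AY# → (q_3, 01, AY#)
  read 0, top A: go to q_1, push AA → (q_1, 1, AAY#)
  read 1, top A: go to q_1, push YA → (q_1, ε, YAAY#)
All input consumed; M is in state q_1.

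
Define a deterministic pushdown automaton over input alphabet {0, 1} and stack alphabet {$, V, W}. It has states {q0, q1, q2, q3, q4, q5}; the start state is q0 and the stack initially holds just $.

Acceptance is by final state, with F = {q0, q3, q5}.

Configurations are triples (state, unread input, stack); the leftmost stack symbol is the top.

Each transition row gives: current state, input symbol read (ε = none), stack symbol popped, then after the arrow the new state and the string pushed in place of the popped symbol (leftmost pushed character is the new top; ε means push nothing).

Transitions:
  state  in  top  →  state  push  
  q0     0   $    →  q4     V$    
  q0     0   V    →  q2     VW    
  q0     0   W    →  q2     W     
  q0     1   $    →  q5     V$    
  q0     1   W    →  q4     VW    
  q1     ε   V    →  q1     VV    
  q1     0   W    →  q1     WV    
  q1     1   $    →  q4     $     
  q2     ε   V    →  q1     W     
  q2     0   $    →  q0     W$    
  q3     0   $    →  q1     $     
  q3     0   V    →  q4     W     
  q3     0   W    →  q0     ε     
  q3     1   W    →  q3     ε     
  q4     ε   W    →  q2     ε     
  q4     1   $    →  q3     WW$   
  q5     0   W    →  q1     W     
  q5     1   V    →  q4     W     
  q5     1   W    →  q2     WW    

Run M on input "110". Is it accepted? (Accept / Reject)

(q0, 110, $)
  read 1, top $: go to q5, push V$ → (q5, 10, V$)
  read 1, top V: go to q4, push W → (q4, 0, W$)
  ε-move, top W: go to q2, push ε → (q2, 0, $)
  read 0, top $: go to q0, push W$ → (q0, ε, W$)
All input consumed; state q0 ∈ F.

Accept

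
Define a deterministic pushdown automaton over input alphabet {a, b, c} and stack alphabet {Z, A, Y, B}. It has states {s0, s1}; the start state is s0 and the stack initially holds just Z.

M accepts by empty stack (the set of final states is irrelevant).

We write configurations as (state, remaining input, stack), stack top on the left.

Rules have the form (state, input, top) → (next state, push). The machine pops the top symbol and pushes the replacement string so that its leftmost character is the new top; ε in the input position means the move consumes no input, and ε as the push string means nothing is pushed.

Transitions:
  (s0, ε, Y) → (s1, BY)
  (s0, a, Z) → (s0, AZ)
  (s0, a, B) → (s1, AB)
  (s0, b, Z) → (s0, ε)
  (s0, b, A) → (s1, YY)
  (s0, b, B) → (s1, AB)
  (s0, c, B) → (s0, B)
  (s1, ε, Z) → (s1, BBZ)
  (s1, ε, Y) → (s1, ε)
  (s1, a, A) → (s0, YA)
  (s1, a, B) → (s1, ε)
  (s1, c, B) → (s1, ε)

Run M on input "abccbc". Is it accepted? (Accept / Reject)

Reject

(s0, abccbc, Z) ⊢ (s0, bccbc, AZ) ⊢ (s1, ccbc, YYZ) ⊢ (s1, ccbc, YZ) ⊢ (s1, ccbc, Z) ⊢ (s1, ccbc, BBZ) ⊢ (s1, cbc, BZ) ⊢ (s1, bc, Z) ⊢ (s1, bc, BBZ)
No transition applies at (s1, bc, BBZ); input not fully consumed.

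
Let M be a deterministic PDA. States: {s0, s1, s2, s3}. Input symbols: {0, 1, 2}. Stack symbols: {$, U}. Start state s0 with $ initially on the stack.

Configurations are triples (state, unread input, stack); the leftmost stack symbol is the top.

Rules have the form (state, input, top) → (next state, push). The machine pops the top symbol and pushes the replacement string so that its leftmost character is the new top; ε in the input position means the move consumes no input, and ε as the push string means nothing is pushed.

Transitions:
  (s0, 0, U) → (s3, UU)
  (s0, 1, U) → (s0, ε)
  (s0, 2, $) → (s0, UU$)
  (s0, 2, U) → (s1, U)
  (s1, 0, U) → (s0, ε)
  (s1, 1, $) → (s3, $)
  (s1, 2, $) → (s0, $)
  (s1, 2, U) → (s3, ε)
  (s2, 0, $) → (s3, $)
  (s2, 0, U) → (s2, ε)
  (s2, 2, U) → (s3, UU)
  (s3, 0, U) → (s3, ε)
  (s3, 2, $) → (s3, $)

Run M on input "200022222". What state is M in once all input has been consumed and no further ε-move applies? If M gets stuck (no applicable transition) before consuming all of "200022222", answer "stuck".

stuck

(s0, 200022222, $)
  read 2, top $: go to s0, push UU$ → (s0, 00022222, UU$)
  read 0, top U: go to s3, push UU → (s3, 0022222, UUU$)
  read 0, top U: go to s3, push ε → (s3, 022222, UU$)
  read 0, top U: go to s3, push ε → (s3, 22222, U$)
No transition for (s3, 2, top U); M blocks with input 22222 remaining.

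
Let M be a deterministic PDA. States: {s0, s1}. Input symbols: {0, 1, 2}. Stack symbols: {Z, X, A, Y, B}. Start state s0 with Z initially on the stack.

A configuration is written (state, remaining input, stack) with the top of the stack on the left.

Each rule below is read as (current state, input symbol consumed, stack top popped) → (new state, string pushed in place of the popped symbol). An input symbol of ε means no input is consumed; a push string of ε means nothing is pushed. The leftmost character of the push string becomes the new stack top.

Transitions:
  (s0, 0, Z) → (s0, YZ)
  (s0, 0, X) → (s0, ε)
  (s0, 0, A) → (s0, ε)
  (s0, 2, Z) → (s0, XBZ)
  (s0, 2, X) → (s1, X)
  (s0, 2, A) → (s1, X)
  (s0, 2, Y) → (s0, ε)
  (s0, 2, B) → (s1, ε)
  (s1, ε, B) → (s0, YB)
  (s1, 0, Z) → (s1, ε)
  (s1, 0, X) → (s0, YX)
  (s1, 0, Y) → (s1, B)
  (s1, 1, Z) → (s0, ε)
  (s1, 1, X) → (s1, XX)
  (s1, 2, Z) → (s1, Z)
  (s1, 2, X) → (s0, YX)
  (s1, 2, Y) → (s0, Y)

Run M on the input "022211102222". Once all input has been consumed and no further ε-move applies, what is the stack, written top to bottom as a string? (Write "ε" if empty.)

XXXXBZ

(s0, 022211102222, Z)
  read 0, top Z: go to s0, push YZ → (s0, 22211102222, YZ)
  read 2, top Y: go to s0, push ε → (s0, 2211102222, Z)
  read 2, top Z: go to s0, push XBZ → (s0, 211102222, XBZ)
  read 2, top X: go to s1, push X → (s1, 11102222, XBZ)
  read 1, top X: go to s1, push XX → (s1, 1102222, XXBZ)
  read 1, top X: go to s1, push XX → (s1, 102222, XXXBZ)
  read 1, top X: go to s1, push XX → (s1, 02222, XXXXBZ)
  read 0, top X: go to s0, push YX → (s0, 2222, YXXXXBZ)
  read 2, top Y: go to s0, push ε → (s0, 222, XXXXBZ)
  read 2, top X: go to s1, push X → (s1, 22, XXXXBZ)
  read 2, top X: go to s0, push YX → (s0, 2, YXXXXBZ)
  read 2, top Y: go to s0, push ε → (s0, ε, XXXXBZ)
All input consumed in state s0 with stack XXXXBZ.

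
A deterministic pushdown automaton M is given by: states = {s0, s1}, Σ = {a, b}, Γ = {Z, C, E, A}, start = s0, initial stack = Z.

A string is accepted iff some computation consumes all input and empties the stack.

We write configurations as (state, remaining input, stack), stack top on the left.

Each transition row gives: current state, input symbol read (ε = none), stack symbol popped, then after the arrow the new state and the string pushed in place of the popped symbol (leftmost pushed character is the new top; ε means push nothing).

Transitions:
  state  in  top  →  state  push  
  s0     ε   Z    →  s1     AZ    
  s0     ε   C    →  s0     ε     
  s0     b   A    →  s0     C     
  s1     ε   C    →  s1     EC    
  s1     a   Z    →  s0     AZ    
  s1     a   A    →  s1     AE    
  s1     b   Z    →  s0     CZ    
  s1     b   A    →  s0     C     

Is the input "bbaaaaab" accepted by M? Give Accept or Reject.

(s0, bbaaaaab, Z)
  ε-move, top Z: go to s1, push AZ → (s1, bbaaaaab, AZ)
  read b, top A: go to s0, push C → (s0, baaaaab, CZ)
  ε-move, top C: go to s0, push ε → (s0, baaaaab, Z)
  ε-move, top Z: go to s1, push AZ → (s1, baaaaab, AZ)
  read b, top A: go to s0, push C → (s0, aaaaab, CZ)
  ε-move, top C: go to s0, push ε → (s0, aaaaab, Z)
  ε-move, top Z: go to s1, push AZ → (s1, aaaaab, AZ)
  read a, top A: go to s1, push AE → (s1, aaaab, AEZ)
  read a, top A: go to s1, push AE → (s1, aaab, AEEZ)
  read a, top A: go to s1, push AE → (s1, aab, AEEEZ)
  read a, top A: go to s1, push AE → (s1, ab, AEEEEZ)
  read a, top A: go to s1, push AE → (s1, b, AEEEEEZ)
  read b, top A: go to s0, push C → (s0, ε, CEEEEEZ)
  ε-move, top C: go to s0, push ε → (s0, ε, EEEEEZ)
All input consumed; stack is EEEEEZ, not empty, and no further ε-move applies.

Reject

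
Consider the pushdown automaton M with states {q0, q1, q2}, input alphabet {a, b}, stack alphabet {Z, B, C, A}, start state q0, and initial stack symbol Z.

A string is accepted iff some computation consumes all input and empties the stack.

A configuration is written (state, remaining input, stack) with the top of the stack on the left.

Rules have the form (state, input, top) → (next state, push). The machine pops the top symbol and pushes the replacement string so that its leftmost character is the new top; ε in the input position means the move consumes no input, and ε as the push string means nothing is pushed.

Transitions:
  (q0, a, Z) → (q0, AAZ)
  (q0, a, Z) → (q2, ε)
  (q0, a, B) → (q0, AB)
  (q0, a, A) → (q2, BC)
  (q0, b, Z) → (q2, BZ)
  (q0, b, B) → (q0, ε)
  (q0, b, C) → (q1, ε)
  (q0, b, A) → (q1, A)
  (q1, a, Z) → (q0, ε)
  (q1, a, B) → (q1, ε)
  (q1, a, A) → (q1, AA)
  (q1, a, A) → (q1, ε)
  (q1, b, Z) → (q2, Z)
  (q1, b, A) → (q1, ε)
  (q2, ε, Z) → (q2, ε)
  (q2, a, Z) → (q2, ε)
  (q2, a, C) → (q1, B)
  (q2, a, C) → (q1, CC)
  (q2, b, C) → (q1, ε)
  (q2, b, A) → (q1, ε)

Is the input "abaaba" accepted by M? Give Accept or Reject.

One accepting computation: (q0, abaaba, Z) ⊢ (q0, baaba, AAZ) ⊢ (q1, aaba, AAZ) ⊢ (q1, aba, AZ) ⊢ (q1, ba, Z) ⊢ (q2, a, Z) ⊢ (q2, ε, ε)
All input consumed and the stack is empty.

Accept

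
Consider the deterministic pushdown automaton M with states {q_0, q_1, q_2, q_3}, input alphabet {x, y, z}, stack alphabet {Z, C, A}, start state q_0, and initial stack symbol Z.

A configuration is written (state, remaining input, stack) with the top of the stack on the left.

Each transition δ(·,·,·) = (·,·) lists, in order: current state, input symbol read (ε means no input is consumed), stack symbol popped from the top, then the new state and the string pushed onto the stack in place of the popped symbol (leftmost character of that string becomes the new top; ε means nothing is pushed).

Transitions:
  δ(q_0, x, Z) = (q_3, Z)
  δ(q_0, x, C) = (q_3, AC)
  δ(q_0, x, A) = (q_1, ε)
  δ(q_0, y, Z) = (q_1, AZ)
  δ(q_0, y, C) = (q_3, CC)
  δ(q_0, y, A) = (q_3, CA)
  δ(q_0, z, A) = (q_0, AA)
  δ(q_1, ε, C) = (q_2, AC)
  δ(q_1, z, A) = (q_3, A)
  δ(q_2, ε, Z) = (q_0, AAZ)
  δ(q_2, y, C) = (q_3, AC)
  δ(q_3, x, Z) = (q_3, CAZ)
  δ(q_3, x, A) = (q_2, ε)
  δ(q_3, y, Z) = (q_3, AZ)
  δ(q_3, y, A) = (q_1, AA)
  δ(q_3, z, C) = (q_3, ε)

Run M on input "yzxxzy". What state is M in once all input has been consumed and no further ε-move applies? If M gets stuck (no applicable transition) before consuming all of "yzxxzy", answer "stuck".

q_1

(q_0, yzxxzy, Z) ⊢ (q_1, zxxzy, AZ) ⊢ (q_3, xxzy, AZ) ⊢ (q_2, xzy, Z) ⊢ (q_0, xzy, AAZ) ⊢ (q_1, zy, AZ) ⊢ (q_3, y, AZ) ⊢ (q_1, ε, AAZ)
All input consumed; M is in state q_1.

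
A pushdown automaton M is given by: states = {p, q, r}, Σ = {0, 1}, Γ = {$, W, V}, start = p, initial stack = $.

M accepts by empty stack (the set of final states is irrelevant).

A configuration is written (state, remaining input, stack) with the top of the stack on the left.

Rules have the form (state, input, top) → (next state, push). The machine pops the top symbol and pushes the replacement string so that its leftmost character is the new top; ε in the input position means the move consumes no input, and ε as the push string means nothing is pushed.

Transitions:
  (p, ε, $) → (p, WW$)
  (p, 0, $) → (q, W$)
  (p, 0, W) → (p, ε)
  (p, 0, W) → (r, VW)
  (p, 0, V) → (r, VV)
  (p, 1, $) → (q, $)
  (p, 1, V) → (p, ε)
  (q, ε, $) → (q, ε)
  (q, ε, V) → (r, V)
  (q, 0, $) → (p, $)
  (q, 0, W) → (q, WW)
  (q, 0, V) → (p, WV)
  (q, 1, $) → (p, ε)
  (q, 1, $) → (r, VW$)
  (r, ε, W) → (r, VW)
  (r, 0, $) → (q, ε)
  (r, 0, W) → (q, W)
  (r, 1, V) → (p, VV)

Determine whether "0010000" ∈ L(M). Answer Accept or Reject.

No computation consumes all input and empties the stack.

Reject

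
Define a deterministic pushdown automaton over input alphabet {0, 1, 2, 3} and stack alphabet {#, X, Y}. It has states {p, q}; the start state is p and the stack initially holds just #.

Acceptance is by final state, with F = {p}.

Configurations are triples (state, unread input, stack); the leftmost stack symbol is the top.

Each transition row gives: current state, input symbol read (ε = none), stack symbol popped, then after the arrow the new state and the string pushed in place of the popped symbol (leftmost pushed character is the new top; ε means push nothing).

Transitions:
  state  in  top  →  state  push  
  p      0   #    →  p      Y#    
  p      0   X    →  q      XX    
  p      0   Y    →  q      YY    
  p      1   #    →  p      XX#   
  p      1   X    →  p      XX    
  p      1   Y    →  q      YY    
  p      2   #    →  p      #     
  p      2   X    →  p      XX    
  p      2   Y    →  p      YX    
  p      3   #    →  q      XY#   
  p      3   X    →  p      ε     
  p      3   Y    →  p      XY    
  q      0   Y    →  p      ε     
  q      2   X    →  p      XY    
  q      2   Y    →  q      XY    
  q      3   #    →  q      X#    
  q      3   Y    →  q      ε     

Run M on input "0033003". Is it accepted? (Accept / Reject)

(p, 0033003, #)
  read 0, top #: go to p, push Y# → (p, 033003, Y#)
  read 0, top Y: go to q, push YY → (q, 33003, YY#)
  read 3, top Y: go to q, push ε → (q, 3003, Y#)
  read 3, top Y: go to q, push ε → (q, 003, #)
No transition applies at (q, 003, #); input not fully consumed.

Reject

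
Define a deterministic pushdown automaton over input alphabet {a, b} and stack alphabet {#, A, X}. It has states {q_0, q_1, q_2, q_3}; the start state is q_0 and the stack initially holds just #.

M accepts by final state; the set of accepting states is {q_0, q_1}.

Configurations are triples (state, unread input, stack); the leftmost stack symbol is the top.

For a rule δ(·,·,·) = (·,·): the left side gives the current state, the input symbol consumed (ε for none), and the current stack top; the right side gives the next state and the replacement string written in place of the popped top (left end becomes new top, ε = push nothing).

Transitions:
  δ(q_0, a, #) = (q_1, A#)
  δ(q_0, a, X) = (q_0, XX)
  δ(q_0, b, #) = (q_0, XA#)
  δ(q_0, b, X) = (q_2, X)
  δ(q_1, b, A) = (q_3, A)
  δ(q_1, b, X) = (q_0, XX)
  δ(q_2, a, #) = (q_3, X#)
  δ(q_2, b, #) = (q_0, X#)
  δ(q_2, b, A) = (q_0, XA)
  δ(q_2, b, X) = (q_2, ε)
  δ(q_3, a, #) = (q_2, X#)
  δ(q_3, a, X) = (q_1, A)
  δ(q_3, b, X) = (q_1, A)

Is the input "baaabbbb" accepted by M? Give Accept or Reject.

(q_0, baaabbbb, #)
  read b, top #: go to q_0, push XA# → (q_0, aaabbbb, XA#)
  read a, top X: go to q_0, push XX → (q_0, aabbbb, XXA#)
  read a, top X: go to q_0, push XX → (q_0, abbbb, XXXA#)
  read a, top X: go to q_0, push XX → (q_0, bbbb, XXXXA#)
  read b, top X: go to q_2, push X → (q_2, bbb, XXXXA#)
  read b, top X: go to q_2, push ε → (q_2, bb, XXXA#)
  read b, top X: go to q_2, push ε → (q_2, b, XXA#)
  read b, top X: go to q_2, push ε → (q_2, ε, XA#)
All input consumed; state q_2 ∉ F and no further ε-move applies.

Reject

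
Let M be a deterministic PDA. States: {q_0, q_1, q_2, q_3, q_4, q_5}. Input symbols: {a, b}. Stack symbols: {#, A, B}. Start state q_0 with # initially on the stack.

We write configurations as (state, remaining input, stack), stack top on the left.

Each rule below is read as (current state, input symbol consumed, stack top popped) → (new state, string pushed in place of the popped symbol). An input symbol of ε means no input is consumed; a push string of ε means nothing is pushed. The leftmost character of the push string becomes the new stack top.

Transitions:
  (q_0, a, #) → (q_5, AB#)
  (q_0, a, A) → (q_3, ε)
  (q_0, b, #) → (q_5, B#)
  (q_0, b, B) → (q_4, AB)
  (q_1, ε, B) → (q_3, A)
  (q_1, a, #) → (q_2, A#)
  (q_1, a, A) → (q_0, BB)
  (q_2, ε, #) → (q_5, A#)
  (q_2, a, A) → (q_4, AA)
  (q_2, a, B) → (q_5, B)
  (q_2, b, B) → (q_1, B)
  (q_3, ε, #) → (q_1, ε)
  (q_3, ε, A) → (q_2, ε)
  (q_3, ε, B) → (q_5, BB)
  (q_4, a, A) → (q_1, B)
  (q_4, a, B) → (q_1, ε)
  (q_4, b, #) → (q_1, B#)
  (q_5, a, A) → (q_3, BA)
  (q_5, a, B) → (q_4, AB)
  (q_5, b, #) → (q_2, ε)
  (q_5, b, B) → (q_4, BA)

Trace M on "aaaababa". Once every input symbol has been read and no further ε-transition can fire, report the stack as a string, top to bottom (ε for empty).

AAB#

(q_0, aaaababa, #)
  read a, top #: go to q_5, push AB# → (q_5, aaababa, AB#)
  read a, top A: go to q_3, push BA → (q_3, aababa, BAB#)
  ε-move, top B: go to q_5, push BB → (q_5, aababa, BBAB#)
  read a, top B: go to q_4, push AB → (q_4, ababa, ABBAB#)
  read a, top A: go to q_1, push B → (q_1, baba, BBBAB#)
  ε-move, top B: go to q_3, push A → (q_3, baba, ABBAB#)
  ε-move, top A: go to q_2, push ε → (q_2, baba, BBAB#)
  read b, top B: go to q_1, push B → (q_1, aba, BBAB#)
  ε-move, top B: go to q_3, push A → (q_3, aba, ABAB#)
  ε-move, top A: go to q_2, push ε → (q_2, aba, BAB#)
  read a, top B: go to q_5, push B → (q_5, ba, BAB#)
  read b, top B: go to q_4, push BA → (q_4, a, BAAB#)
  read a, top B: go to q_1, push ε → (q_1, ε, AAB#)
All input consumed in state q_1 with stack AAB#.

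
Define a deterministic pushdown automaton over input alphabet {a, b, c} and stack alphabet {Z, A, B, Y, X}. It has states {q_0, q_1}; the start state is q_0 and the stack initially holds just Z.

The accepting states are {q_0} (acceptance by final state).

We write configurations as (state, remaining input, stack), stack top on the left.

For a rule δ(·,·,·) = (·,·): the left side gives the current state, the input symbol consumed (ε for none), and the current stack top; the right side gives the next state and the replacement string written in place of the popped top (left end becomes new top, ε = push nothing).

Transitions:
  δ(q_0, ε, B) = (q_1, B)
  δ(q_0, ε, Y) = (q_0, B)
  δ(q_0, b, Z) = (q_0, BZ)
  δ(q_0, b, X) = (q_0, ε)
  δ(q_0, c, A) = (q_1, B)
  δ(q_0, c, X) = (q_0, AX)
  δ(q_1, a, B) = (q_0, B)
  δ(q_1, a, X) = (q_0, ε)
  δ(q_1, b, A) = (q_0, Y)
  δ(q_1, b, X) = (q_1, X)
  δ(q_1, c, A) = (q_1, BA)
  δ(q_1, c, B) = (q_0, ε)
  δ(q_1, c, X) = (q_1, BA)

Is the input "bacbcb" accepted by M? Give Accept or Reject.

Accept

(q_0, bacbcb, Z)
  read b, top Z: go to q_0, push BZ → (q_0, acbcb, BZ)
  ε-move, top B: go to q_1, push B → (q_1, acbcb, BZ)
  read a, top B: go to q_0, push B → (q_0, cbcb, BZ)
  ε-move, top B: go to q_1, push B → (q_1, cbcb, BZ)
  read c, top B: go to q_0, push ε → (q_0, bcb, Z)
  read b, top Z: go to q_0, push BZ → (q_0, cb, BZ)
  ε-move, top B: go to q_1, push B → (q_1, cb, BZ)
  read c, top B: go to q_0, push ε → (q_0, b, Z)
  read b, top Z: go to q_0, push BZ → (q_0, ε, BZ)
All input consumed; state q_0 ∈ F.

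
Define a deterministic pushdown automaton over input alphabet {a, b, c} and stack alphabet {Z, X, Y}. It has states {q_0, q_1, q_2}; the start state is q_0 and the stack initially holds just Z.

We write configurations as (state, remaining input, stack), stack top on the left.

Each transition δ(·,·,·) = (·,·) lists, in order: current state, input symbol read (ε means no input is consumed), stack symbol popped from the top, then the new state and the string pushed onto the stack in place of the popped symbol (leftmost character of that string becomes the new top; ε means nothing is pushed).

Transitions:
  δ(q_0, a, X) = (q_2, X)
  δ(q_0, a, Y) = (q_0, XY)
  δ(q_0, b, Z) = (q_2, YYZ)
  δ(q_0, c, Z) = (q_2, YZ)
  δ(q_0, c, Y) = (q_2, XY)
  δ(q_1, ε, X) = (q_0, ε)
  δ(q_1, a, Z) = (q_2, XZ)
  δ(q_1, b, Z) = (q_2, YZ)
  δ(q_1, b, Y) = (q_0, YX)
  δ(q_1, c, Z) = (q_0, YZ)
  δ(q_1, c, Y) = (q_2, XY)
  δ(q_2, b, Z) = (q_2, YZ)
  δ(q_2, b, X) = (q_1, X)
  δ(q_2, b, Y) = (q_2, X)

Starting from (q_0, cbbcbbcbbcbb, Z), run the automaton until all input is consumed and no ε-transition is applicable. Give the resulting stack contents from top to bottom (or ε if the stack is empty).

Z

(q_0, cbbcbbcbbcbb, Z)
  read c, top Z: go to q_2, push YZ → (q_2, bbcbbcbbcbb, YZ)
  read b, top Y: go to q_2, push X → (q_2, bcbbcbbcbb, XZ)
  read b, top X: go to q_1, push X → (q_1, cbbcbbcbb, XZ)
  ε-move, top X: go to q_0, push ε → (q_0, cbbcbbcbb, Z)
  read c, top Z: go to q_2, push YZ → (q_2, bbcbbcbb, YZ)
  read b, top Y: go to q_2, push X → (q_2, bcbbcbb, XZ)
  read b, top X: go to q_1, push X → (q_1, cbbcbb, XZ)
  ε-move, top X: go to q_0, push ε → (q_0, cbbcbb, Z)
  read c, top Z: go to q_2, push YZ → (q_2, bbcbb, YZ)
  read b, top Y: go to q_2, push X → (q_2, bcbb, XZ)
  read b, top X: go to q_1, push X → (q_1, cbb, XZ)
  ε-move, top X: go to q_0, push ε → (q_0, cbb, Z)
  read c, top Z: go to q_2, push YZ → (q_2, bb, YZ)
  read b, top Y: go to q_2, push X → (q_2, b, XZ)
  read b, top X: go to q_1, push X → (q_1, ε, XZ)
  ε-move, top X: go to q_0, push ε → (q_0, ε, Z)
All input consumed in state q_0 with stack Z.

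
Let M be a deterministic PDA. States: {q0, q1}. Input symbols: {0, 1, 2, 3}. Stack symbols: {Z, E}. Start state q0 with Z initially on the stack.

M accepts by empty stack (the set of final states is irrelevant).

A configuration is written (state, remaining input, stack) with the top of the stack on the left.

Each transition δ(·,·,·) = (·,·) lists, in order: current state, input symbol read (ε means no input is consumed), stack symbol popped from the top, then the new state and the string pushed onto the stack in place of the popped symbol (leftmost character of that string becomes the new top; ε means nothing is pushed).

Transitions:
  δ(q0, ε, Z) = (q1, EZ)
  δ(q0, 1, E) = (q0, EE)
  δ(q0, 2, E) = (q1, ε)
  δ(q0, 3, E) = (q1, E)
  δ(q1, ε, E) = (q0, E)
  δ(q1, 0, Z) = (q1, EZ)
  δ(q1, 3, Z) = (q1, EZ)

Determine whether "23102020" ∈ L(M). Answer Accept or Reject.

(q0, 23102020, Z)
  ε-move, top Z: go to q1, push EZ → (q1, 23102020, EZ)
  ε-move, top E: go to q0, push E → (q0, 23102020, EZ)
  read 2, top E: go to q1, push ε → (q1, 3102020, Z)
  read 3, top Z: go to q1, push EZ → (q1, 102020, EZ)
  ε-move, top E: go to q0, push E → (q0, 102020, EZ)
  read 1, top E: go to q0, push EE → (q0, 02020, EEZ)
No transition applies at (q0, 02020, EEZ); input not fully consumed.

Reject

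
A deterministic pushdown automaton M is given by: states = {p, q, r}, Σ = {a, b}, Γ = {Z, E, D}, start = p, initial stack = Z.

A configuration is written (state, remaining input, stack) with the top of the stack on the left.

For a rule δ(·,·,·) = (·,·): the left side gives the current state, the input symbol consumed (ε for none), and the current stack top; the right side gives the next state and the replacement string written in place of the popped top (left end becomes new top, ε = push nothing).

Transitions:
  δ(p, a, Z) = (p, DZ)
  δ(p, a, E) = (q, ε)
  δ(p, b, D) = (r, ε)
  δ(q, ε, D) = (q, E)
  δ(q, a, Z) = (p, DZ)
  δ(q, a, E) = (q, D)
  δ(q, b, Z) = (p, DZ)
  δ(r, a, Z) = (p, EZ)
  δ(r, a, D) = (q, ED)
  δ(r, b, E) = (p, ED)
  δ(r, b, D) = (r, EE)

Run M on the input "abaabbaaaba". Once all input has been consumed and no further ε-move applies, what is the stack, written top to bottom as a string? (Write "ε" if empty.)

(p, abaabbaaaba, Z)
  read a, top Z: go to p, push DZ → (p, baabbaaaba, DZ)
  read b, top D: go to r, push ε → (r, aabbaaaba, Z)
  read a, top Z: go to p, push EZ → (p, abbaaaba, EZ)
  read a, top E: go to q, push ε → (q, bbaaaba, Z)
  read b, top Z: go to p, push DZ → (p, baaaba, DZ)
  read b, top D: go to r, push ε → (r, aaaba, Z)
  read a, top Z: go to p, push EZ → (p, aaba, EZ)
  read a, top E: go to q, push ε → (q, aba, Z)
  read a, top Z: go to p, push DZ → (p, ba, DZ)
  read b, top D: go to r, push ε → (r, a, Z)
  read a, top Z: go to p, push EZ → (p, ε, EZ)
All input consumed in state p with stack EZ.

EZ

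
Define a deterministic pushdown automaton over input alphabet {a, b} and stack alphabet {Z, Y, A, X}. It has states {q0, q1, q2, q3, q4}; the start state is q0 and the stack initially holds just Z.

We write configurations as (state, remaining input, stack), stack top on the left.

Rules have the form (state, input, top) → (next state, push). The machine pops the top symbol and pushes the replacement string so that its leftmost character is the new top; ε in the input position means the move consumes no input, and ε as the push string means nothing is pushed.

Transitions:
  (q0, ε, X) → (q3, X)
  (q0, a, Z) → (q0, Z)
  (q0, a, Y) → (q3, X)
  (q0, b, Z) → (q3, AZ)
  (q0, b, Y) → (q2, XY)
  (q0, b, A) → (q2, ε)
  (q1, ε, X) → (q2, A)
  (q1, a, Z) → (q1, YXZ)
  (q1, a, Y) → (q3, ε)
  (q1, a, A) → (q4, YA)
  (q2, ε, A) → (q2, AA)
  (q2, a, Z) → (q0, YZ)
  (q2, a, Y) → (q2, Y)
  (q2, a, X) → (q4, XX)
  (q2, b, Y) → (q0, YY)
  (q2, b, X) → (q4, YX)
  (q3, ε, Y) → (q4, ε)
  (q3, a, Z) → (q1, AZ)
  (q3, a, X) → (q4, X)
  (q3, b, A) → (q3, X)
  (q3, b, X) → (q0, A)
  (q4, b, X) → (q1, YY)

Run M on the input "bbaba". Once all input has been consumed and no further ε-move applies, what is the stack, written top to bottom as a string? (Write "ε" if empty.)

(q0, bbaba, Z)
  read b, top Z: go to q3, push AZ → (q3, baba, AZ)
  read b, top A: go to q3, push X → (q3, aba, XZ)
  read a, top X: go to q4, push X → (q4, ba, XZ)
  read b, top X: go to q1, push YY → (q1, a, YYZ)
  read a, top Y: go to q3, push ε → (q3, ε, YZ)
  ε-move, top Y: go to q4, push ε → (q4, ε, Z)
All input consumed in state q4 with stack Z.

Z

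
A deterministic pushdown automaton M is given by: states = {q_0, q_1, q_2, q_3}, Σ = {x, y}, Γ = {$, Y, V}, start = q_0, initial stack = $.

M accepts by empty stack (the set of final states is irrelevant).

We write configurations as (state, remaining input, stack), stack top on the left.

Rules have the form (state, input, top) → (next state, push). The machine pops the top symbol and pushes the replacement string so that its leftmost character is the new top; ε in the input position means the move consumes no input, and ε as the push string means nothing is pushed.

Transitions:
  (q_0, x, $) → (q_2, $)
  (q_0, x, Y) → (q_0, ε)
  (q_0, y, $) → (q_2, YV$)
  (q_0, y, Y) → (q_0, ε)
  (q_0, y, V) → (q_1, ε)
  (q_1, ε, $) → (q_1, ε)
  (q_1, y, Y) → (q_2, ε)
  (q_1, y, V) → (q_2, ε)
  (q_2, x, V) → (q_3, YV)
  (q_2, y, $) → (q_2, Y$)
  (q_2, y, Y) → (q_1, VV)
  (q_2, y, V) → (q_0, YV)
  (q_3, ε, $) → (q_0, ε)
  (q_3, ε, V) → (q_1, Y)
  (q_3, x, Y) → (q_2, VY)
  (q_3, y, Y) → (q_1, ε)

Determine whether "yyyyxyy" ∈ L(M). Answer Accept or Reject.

(q_0, yyyyxyy, $) ⊢ (q_2, yyyxyy, YV$) ⊢ (q_1, yyxyy, VVV$) ⊢ (q_2, yxyy, VV$) ⊢ (q_0, xyy, YVV$) ⊢ (q_0, yy, VV$) ⊢ (q_1, y, V$) ⊢ (q_2, ε, $)
All input consumed; stack is $, not empty, and no further ε-move applies.

Reject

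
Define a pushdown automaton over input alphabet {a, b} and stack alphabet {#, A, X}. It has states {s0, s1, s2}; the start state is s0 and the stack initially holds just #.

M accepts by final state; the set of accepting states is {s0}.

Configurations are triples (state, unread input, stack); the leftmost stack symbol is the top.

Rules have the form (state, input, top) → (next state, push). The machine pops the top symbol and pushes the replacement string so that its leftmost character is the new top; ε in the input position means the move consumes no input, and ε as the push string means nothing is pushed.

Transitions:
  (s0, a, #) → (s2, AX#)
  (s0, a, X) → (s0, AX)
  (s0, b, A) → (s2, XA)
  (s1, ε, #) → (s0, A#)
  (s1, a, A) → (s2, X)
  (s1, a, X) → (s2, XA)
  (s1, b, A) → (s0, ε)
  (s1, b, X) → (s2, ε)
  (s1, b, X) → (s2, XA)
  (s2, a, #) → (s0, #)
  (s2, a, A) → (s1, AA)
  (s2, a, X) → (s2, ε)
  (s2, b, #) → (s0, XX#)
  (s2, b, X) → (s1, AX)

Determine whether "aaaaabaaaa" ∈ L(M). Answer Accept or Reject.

No computation consumes all input and reaches a final state.

Reject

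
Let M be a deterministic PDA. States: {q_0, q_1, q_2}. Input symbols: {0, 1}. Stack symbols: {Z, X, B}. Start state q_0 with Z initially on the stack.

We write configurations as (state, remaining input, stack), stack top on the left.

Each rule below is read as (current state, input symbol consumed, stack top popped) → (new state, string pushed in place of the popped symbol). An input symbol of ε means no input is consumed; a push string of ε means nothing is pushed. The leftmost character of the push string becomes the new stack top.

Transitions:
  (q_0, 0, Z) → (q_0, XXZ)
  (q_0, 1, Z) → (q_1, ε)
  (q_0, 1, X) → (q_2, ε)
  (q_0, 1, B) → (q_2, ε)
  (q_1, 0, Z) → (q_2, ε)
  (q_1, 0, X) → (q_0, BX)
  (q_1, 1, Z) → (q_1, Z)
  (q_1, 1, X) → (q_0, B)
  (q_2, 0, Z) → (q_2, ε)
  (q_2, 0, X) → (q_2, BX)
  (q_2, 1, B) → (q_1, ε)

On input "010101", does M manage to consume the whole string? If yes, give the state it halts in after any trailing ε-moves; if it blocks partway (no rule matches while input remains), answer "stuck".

(q_0, 010101, Z) ⊢ (q_0, 10101, XXZ) ⊢ (q_2, 0101, XZ) ⊢ (q_2, 101, BXZ) ⊢ (q_1, 01, XZ) ⊢ (q_0, 1, BXZ) ⊢ (q_2, ε, XZ)
All input consumed; M is in state q_2.

q_2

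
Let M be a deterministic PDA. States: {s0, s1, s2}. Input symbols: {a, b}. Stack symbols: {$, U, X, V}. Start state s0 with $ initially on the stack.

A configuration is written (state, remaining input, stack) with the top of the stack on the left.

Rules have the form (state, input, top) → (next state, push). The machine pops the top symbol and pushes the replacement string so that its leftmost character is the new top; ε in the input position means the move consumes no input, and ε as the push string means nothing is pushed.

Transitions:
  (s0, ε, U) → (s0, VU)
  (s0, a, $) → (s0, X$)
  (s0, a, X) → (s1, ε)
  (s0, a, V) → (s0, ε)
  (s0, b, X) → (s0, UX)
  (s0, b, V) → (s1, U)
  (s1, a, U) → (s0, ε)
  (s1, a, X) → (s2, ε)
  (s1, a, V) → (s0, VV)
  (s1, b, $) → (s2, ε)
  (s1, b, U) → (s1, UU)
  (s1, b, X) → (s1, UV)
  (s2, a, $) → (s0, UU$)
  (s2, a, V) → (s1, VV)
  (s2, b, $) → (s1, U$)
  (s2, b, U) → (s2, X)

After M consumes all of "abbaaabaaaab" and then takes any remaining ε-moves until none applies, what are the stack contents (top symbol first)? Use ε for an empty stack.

UUX$

(s0, abbaaabaaaab, $)
  read a, top $: go to s0, push X$ → (s0, bbaaabaaaab, X$)
  read b, top X: go to s0, push UX → (s0, baaabaaaab, UX$)
  ε-move, top U: go to s0, push VU → (s0, baaabaaaab, VUX$)
  read b, top V: go to s1, push U → (s1, aaabaaaab, UUX$)
  read a, top U: go to s0, push ε → (s0, aabaaaab, UX$)
  ε-move, top U: go to s0, push VU → (s0, aabaaaab, VUX$)
  read a, top V: go to s0, push ε → (s0, abaaaab, UX$)
  ε-move, top U: go to s0, push VU → (s0, abaaaab, VUX$)
  read a, top V: go to s0, push ε → (s0, baaaab, UX$)
  ε-move, top U: go to s0, push VU → (s0, baaaab, VUX$)
  read b, top V: go to s1, push U → (s1, aaaab, UUX$)
  read a, top U: go to s0, push ε → (s0, aaab, UX$)
  ε-move, top U: go to s0, push VU → (s0, aaab, VUX$)
  read a, top V: go to s0, push ε → (s0, aab, UX$)
  ε-move, top U: go to s0, push VU → (s0, aab, VUX$)
  read a, top V: go to s0, push ε → (s0, ab, UX$)
  ε-move, top U: go to s0, push VU → (s0, ab, VUX$)
  read a, top V: go to s0, push ε → (s0, b, UX$)
  ε-move, top U: go to s0, push VU → (s0, b, VUX$)
  read b, top V: go to s1, push U → (s1, ε, UUX$)
All input consumed in state s1 with stack UUX$.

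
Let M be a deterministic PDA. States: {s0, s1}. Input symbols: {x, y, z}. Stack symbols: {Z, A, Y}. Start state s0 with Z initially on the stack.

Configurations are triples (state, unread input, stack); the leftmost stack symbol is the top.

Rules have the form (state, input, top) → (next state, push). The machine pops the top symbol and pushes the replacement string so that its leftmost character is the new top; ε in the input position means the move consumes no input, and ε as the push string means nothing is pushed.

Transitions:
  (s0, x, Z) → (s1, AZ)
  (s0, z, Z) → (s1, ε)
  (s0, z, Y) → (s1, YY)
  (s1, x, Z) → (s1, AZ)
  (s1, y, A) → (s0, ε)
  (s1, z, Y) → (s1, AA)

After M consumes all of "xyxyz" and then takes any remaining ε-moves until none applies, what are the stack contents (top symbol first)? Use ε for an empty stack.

(s0, xyxyz, Z) ⊢ (s1, yxyz, AZ) ⊢ (s0, xyz, Z) ⊢ (s1, yz, AZ) ⊢ (s0, z, Z) ⊢ (s1, ε, ε)
All input consumed in state s1 with stack ε.

ε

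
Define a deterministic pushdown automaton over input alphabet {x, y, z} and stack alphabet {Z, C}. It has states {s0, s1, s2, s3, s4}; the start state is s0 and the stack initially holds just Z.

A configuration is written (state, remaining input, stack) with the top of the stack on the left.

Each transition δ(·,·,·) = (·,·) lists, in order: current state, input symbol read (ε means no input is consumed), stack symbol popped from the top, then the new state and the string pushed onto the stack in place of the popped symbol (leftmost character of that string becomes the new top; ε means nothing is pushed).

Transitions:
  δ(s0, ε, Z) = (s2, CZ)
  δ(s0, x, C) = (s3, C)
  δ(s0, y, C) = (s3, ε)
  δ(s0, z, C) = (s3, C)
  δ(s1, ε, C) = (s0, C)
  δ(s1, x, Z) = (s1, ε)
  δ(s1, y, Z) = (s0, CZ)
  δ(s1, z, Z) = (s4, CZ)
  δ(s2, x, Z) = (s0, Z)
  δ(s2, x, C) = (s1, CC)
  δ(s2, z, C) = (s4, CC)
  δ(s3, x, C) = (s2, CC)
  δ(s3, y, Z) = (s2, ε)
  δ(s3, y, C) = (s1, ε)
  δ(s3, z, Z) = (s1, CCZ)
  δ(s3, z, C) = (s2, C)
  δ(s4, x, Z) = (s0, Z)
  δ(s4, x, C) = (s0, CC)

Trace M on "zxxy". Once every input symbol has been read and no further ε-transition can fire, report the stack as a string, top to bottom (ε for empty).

CCZ

(s0, zxxy, Z)
  ε-move, top Z: go to s2, push CZ → (s2, zxxy, CZ)
  read z, top C: go to s4, push CC → (s4, xxy, CCZ)
  read x, top C: go to s0, push CC → (s0, xy, CCCZ)
  read x, top C: go to s3, push C → (s3, y, CCCZ)
  read y, top C: go to s1, push ε → (s1, ε, CCZ)
  ε-move, top C: go to s0, push C → (s0, ε, CCZ)
All input consumed in state s0 with stack CCZ.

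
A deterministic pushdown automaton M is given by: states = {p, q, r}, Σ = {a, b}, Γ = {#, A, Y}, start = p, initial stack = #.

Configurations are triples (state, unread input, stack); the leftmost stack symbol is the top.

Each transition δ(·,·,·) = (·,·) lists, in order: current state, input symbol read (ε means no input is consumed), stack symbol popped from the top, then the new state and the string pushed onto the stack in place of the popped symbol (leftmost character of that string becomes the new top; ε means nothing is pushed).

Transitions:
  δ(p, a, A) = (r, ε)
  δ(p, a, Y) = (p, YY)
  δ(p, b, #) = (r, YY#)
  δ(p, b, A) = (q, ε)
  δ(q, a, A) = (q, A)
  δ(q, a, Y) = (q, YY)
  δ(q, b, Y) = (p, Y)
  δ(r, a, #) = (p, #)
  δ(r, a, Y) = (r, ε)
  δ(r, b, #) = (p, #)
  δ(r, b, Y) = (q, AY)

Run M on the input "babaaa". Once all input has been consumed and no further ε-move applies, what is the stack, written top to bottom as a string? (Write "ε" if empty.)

(p, babaaa, #)
  read b, top #: go to r, push YY# → (r, abaaa, YY#)
  read a, top Y: go to r, push ε → (r, baaa, Y#)
  read b, top Y: go to q, push AY → (q, aaa, AY#)
  read a, top A: go to q, push A → (q, aa, AY#)
  read a, top A: go to q, push A → (q, a, AY#)
  read a, top A: go to q, push A → (q, ε, AY#)
All input consumed in state q with stack AY#.

AY#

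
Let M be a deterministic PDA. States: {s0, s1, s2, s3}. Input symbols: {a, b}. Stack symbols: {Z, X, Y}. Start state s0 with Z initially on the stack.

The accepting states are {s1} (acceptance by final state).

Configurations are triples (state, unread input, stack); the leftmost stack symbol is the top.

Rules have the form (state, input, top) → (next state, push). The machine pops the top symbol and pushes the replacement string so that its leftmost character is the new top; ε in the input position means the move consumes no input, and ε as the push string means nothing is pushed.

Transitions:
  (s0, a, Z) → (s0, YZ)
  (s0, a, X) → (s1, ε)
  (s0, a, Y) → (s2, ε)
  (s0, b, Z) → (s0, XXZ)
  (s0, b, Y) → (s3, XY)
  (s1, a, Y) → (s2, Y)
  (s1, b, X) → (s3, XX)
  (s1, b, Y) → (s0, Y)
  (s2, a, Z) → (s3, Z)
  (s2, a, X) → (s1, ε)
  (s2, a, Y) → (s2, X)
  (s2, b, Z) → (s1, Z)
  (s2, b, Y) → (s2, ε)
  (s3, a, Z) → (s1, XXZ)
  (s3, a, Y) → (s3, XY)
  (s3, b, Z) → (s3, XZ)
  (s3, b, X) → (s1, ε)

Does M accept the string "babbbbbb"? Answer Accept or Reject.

(s0, babbbbbb, Z)
  read b, top Z: go to s0, push XXZ → (s0, abbbbbb, XXZ)
  read a, top X: go to s1, push ε → (s1, bbbbbb, XZ)
  read b, top X: go to s3, push XX → (s3, bbbbb, XXZ)
  read b, top X: go to s1, push ε → (s1, bbbb, XZ)
  read b, top X: go to s3, push XX → (s3, bbb, XXZ)
  read b, top X: go to s1, push ε → (s1, bb, XZ)
  read b, top X: go to s3, push XX → (s3, b, XXZ)
  read b, top X: go to s1, push ε → (s1, ε, XZ)
All input consumed; state s1 ∈ F.

Accept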